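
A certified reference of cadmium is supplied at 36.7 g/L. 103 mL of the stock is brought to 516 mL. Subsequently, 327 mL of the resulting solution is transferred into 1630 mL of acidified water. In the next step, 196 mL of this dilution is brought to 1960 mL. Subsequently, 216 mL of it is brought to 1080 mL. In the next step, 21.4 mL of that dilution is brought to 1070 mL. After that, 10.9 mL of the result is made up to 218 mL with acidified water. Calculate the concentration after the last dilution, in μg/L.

24.5 μg/L

Overall dilution factor = 5.010 × 5.985 × 10 × 5 × 50 × 20 = 1.50 × 10⁶.
36.7 g/L / 1.50 × 10⁶ = 2.45 × 10⁻⁵ g/L = 24.5 μg/L.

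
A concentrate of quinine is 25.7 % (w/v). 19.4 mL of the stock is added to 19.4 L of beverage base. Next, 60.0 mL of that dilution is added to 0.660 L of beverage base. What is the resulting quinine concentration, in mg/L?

21.4 mg/L

Overall dilution factor = 1001 × 12 = 1.20 × 10⁴.
25.7 % (w/v) / 1.20 × 10⁴ = 2.14 × 10⁻³ % (w/v) = 21.4 mg/L.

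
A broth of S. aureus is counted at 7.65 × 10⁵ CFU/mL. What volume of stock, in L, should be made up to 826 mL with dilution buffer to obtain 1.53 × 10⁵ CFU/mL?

0.165 L

V₁ = C₂V₂/C₁ = 1.53 × 10⁵ × 826 / 7.65 × 10⁵ = 165 mL = 0.165 L.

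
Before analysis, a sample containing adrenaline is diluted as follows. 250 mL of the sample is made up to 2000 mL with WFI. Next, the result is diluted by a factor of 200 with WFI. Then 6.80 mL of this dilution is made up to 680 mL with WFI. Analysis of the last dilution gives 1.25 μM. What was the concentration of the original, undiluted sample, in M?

Overall dilution factor = 8 × 200 × 100 = 1.60 × 10⁵.
Original = 1.25 μM × 1.60 × 10⁵ = 2.00 × 10⁵ μM = 0.200 M.

0.200 M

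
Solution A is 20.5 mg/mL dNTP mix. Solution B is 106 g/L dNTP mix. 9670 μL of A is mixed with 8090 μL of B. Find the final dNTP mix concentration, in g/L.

59.4 g/L

C_B = 106 g/L = 106 mg/mL.
C_mix = (C_A·V_A + C_B·V_B)/(V_A + V_B) = (20.5×9670 + 106×8090) / 17760 = 59.4 mg/mL = 59.4 g/L.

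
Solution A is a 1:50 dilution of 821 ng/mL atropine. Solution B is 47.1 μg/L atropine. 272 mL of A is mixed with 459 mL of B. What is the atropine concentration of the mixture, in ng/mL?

35.7 ng/mL

C_A = 821 ng/mL / 50 = 16.4 ng/mL.
C_B = 47.1 μg/L = 47.1 ng/mL.
C_mix = (C_A·V_A + C_B·V_B)/(V_A + V_B) = (16.4×272 + 47.1×459) / 731.0 = 35.7 ng/mL.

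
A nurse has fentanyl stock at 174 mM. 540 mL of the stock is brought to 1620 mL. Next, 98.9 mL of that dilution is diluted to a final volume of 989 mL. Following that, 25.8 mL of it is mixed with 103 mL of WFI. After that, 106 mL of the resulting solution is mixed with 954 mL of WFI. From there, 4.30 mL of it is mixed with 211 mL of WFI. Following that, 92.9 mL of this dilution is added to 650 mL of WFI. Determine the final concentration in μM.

Overall dilution factor = 3 × 10 × 4.992 × 10 × 50.07 × 7.997 = 6.00 × 10⁵.
174 mM / 6.00 × 10⁵ = 2.90 × 10⁻⁴ mM = 0.290 μM.

0.290 μM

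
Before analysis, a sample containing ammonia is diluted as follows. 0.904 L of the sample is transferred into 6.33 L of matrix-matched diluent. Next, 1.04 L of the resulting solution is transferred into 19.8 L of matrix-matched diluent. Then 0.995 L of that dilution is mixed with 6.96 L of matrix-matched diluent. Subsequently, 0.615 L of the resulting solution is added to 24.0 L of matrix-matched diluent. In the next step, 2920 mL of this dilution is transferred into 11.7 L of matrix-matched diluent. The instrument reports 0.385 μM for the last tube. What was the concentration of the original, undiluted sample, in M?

0.0989 M

Overall dilution factor = 8.002 × 20.04 × 7.995 × 40.02 × 5.007 = 2.57 × 10⁵.
Original = 0.385 μM × 2.57 × 10⁵ = 9.89 × 10⁴ μM = 0.0989 M.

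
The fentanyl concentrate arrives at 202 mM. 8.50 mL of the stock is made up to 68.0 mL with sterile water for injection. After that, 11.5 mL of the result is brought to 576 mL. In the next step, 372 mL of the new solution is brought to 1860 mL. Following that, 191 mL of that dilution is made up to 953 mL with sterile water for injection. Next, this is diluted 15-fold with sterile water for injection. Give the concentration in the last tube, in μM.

1.35 μM

Overall dilution factor = 8 × 50.09 × 5 × 4.990 × 15 = 1.50 × 10⁵.
202 mM / 1.50 × 10⁵ = 1.35 × 10⁻³ mM = 1.35 μM.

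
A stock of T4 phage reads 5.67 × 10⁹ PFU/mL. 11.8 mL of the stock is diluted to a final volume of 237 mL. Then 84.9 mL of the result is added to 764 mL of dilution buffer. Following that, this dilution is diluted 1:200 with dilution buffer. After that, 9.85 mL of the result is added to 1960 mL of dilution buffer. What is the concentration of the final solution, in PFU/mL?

Overall dilution factor = 20.08 × 9.999 × 200 × 200.0 = 8.03 × 10⁶.
5.67 × 10⁹ PFU/mL / 8.03 × 10⁶ = 706 PFU/mL.

706 PFU/mL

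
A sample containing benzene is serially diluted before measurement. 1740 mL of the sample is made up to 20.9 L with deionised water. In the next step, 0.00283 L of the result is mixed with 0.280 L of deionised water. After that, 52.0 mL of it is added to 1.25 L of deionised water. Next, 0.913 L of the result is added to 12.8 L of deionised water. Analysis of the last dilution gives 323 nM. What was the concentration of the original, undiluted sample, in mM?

146 mM

Overall dilution factor = 12.01 × 99.94 × 25.04 × 15.02 = 4.51 × 10⁵.
Original = 323 nM × 4.51 × 10⁵ = 1.46 × 10⁸ nM = 146 mM.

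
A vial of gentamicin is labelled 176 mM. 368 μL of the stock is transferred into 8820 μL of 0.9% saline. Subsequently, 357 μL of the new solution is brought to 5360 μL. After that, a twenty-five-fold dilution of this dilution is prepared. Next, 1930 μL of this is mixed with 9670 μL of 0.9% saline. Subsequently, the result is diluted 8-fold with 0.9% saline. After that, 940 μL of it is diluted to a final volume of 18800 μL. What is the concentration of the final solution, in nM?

Overall dilution factor = 24.97 × 15.01 × 25 × 6.010 × 8 × 20 = 9.01 × 10⁶.
176 mM / 9.01 × 10⁶ = 1.95 × 10⁻⁵ mM = 19.5 nM.

19.5 nM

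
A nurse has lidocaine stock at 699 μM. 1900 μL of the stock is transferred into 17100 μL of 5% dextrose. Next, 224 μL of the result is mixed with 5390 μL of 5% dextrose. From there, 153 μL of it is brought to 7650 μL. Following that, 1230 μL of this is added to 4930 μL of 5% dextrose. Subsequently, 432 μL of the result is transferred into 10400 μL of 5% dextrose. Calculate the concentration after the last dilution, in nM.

0.444 nM

Overall dilution factor = 10 × 25.06 × 50 × 5.008 × 25.07 = 1.57 × 10⁶.
699 μM / 1.57 × 10⁶ = 4.44 × 10⁻⁴ μM = 0.444 nM.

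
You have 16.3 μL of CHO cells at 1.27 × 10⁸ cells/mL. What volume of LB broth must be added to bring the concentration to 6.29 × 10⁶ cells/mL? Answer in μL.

313 μL

V₂ = C₁V₁/C₂ = 1.27 × 10⁸ × 16.3 / 6.29 × 10⁶ = 329 μL.
Diluent to add = V₂ − V₁ = 329 − 16.3 = 313 μL.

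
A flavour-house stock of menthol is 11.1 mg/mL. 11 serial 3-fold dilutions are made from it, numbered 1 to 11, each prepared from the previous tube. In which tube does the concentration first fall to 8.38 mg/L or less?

tube 7

Tube n has concentration 11.1 mg/mL / 3ⁿ.
Need 3ⁿ ≥ 11.1 mg/mL / 8.38 mg/L = 1325, so n ≥ 6.54.
First such tube: n = 7.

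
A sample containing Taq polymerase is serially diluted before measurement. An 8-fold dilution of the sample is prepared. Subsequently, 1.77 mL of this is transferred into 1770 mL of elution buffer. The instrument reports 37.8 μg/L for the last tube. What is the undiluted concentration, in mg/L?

303 mg/L

Overall dilution factor = 8 × 1001 = 8008.
Original = 37.8 μg/L × 8008 = 3.03 × 10⁵ μg/L = 303 mg/L.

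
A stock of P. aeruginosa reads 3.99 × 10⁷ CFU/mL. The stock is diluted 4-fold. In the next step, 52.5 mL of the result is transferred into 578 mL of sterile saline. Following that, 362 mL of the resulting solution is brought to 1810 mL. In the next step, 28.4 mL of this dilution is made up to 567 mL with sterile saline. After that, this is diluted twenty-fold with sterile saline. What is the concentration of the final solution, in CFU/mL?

Overall dilution factor = 4 × 12.01 × 5 × 19.96 × 20 = 9.59 × 10⁴.
3.99 × 10⁷ CFU/mL / 9.59 × 10⁴ = 416 CFU/mL.

416 CFU/mL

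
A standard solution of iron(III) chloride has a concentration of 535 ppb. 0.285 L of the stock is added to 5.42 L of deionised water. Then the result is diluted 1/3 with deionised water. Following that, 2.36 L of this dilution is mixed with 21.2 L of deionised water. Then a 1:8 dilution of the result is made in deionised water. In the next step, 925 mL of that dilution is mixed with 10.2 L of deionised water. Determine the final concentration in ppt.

Overall dilution factor = 20.02 × 3 × 9.983 × 8 × 12.03 = 5.77 × 10⁴.
535 ppb / 5.77 × 10⁴ = 9.27 × 10⁻³ ppb = 9.27 ppt.

9.27 ppt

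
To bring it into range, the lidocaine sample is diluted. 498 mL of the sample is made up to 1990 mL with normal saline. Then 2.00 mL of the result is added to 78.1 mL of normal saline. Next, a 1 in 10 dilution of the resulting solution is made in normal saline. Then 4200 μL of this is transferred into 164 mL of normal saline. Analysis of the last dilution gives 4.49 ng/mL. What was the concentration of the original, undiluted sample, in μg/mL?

288 μg/mL

Overall dilution factor = 3.996 × 40.05 × 10 × 40.05 = 6.41 × 10⁴.
Original = 4.49 ng/mL × 6.41 × 10⁴ = 2.88 × 10⁵ ng/mL = 288 μg/mL.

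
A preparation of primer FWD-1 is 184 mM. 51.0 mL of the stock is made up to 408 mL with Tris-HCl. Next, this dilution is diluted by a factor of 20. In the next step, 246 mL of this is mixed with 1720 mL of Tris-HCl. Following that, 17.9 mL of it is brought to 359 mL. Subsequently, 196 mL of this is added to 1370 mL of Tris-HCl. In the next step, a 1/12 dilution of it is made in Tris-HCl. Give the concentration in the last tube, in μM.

Overall dilution factor = 8 × 20 × 7.992 × 20.06 × 7.990 × 12 = 2.46 × 10⁶.
184 mM / 2.46 × 10⁶ = 7.48 × 10⁻⁵ mM = 0.0748 μM.

0.0748 μM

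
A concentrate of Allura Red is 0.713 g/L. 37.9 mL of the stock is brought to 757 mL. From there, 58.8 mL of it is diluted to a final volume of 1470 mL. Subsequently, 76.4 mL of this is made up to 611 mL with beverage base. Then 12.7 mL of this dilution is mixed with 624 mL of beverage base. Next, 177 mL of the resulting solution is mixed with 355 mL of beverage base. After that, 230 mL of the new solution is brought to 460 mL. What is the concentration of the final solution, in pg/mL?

592 pg/mL

Overall dilution factor = 19.97 × 25 × 7.997 × 50.13 × 3.006 × 2 = 1.20 × 10⁶.
0.713 g/L / 1.20 × 10⁶ = 5.92 × 10⁻⁷ g/L = 592 pg/mL.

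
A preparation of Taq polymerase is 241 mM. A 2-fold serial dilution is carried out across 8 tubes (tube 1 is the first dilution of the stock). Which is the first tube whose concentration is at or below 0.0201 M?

tube 4

Tube n has concentration 241 mM / 2ⁿ.
Need 2ⁿ ≥ 241 mM / 0.0201 M = 12.0, so n ≥ 3.58.
First such tube: n = 4.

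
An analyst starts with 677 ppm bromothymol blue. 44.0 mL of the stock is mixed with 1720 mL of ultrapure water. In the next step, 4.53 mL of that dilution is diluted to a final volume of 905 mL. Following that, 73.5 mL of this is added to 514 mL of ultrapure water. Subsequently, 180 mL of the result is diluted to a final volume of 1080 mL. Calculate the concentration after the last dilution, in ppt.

Overall dilution factor = 40.09 × 199.8 × 7.993 × 6 = 3.84 × 10⁵.
677 ppm / 3.84 × 10⁵ = 1.76 × 10⁻³ ppm = 1760 ppt.

1760 ppt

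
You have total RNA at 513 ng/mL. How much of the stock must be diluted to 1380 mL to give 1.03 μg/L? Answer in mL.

1.03 μg/L = 1.03 ng/mL.
V₁ = C₂V₂/C₁ = 1.03 × 1380 / 513 = 2.77 mL.

2.77 mL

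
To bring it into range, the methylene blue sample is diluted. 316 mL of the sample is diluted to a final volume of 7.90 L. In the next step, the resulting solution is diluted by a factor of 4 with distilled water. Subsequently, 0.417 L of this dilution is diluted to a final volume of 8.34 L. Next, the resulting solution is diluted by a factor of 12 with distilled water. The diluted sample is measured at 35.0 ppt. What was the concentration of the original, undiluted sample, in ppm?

Overall dilution factor = 25 × 4 × 20 × 12 = 2.40 × 10⁴.
Original = 35.0 ppt × 2.40 × 10⁴ = 8.40 × 10⁵ ppt = 0.840 ppm.

0.840 ppm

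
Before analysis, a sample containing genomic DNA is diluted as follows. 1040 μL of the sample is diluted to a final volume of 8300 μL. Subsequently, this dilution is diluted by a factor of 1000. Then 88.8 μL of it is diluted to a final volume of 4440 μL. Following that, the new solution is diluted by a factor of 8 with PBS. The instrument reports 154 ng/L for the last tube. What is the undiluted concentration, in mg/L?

492 mg/L

Overall dilution factor = 7.981 × 1000 × 50 × 8 = 3.19 × 10⁶.
Original = 154 ng/L × 3.19 × 10⁶ = 4.92 × 10⁸ ng/L = 492 mg/L.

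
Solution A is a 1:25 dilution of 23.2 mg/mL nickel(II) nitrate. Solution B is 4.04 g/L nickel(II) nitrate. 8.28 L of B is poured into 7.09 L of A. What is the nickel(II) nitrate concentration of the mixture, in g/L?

C_A = 23.2 mg/mL / 25 = 0.928 mg/mL.
C_B = 4.04 g/L = 4.04 mg/mL.
C_mix = (C_A·V_A + C_B·V_B)/(V_A + V_B) = (0.928×7.09 + 4.04×8.28) / 15.37 = 2.60 mg/mL = 2.60 g/L.

2.60 g/L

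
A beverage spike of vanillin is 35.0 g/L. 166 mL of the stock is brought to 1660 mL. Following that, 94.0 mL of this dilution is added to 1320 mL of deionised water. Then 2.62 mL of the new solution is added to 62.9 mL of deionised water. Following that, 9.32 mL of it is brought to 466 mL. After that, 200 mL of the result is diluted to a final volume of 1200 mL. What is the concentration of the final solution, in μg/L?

31.0 μg/L

Overall dilution factor = 10 × 15.04 × 25.01 × 50 × 6 = 1.13 × 10⁶.
35.0 g/L / 1.13 × 10⁶ = 3.10 × 10⁻⁵ g/L = 31.0 μg/L.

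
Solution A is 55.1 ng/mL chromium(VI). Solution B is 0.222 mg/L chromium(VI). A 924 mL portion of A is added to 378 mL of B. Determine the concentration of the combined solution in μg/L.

104 μg/L

C_B = 0.222 mg/L = 222 ng/mL.
C_mix = (C_A·V_A + C_B·V_B)/(V_A + V_B) = (55.1×924 + 222×378) / 1302 = 104 ng/mL = 104 μg/L.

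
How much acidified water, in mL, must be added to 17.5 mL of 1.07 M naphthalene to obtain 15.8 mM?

1170 mL

15.8 mM = 0.0158 M.
V₂ = C₁V₁/C₂ = 1.07 × 17.5 / 0.0158 = 1185 mL.
Diluent to add = V₂ − V₁ = 1185 − 17.5 = 1170 mL.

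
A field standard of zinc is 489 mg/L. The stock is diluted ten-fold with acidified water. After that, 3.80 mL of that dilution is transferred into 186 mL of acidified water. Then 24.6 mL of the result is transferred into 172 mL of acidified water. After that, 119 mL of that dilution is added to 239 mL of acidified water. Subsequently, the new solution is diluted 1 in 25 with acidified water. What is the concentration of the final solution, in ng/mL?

1.63 ng/mL

Overall dilution factor = 10 × 49.95 × 7.992 × 3.008 × 25 = 3.00 × 10⁵.
489 mg/L / 3.00 × 10⁵ = 1.63 × 10⁻³ mg/L = 1.63 ng/mL.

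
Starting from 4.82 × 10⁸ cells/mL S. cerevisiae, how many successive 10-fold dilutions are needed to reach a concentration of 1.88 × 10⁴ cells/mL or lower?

Need 10ⁿ ≥ 2.56 × 10⁴, so n ≥ log(2.56 × 10⁴)/log(10) = 4.41.
Minimum whole steps: n = 5.

5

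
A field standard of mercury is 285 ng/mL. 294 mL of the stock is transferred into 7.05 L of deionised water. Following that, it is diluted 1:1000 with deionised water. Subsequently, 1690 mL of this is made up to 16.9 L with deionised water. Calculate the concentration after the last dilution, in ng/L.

Overall dilution factor = 24.98 × 1000 × 10 = 2.50 × 10⁵.
285 ng/mL / 2.50 × 10⁵ = 1.14 × 10⁻³ ng/mL = 1.14 ng/L.

1.14 ng/L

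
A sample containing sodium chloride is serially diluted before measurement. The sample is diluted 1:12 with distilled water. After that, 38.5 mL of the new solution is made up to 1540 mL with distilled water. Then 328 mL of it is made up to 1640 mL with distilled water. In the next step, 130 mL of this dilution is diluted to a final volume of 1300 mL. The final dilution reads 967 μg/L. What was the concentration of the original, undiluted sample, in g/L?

Overall dilution factor = 12 × 40 × 5 × 10 = 2.40 × 10⁴.
Original = 967 μg/L × 2.40 × 10⁴ = 2.32 × 10⁷ μg/L = 23.2 g/L.

23.2 g/L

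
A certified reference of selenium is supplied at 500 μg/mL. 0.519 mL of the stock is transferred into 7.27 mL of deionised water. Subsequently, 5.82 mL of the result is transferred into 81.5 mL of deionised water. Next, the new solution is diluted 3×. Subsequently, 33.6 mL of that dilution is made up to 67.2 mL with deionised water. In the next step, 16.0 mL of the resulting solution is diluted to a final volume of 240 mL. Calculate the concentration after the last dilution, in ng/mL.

24.7 ng/mL

Overall dilution factor = 15.01 × 15.00 × 3 × 2 × 15 = 2.03 × 10⁴.
500 μg/mL / 2.03 × 10⁴ = 0.0247 μg/mL = 24.7 ng/mL.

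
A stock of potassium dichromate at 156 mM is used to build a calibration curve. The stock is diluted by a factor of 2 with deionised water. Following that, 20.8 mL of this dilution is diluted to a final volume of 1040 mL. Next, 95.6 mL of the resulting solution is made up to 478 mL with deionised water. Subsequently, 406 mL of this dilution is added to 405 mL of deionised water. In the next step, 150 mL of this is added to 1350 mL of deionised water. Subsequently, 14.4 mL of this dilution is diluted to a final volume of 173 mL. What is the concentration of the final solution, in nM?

1300 nM

Overall dilution factor = 2 × 50 × 5 × 1.998 × 10 × 12.01 = 1.20 × 10⁵.
156 mM / 1.20 × 10⁵ = 1.30 × 10⁻³ mM = 1300 nM.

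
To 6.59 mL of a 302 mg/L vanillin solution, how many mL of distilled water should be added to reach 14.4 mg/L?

132 mL

V₂ = C₁V₁/C₂ = 302 × 6.59 / 14.4 = 138 mL.
Diluent to add = V₂ − V₁ = 138 − 6.59 = 132 mL.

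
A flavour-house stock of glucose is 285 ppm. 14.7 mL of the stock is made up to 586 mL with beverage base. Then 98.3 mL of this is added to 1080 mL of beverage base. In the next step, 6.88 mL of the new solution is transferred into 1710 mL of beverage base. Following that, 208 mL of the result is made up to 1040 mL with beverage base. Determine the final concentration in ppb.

Overall dilution factor = 39.86 × 11.99 × 249.5 × 5 = 5.96 × 10⁵.
285 ppm / 5.96 × 10⁵ = 4.78 × 10⁻⁴ ppm = 0.478 ppb.

0.478 ppb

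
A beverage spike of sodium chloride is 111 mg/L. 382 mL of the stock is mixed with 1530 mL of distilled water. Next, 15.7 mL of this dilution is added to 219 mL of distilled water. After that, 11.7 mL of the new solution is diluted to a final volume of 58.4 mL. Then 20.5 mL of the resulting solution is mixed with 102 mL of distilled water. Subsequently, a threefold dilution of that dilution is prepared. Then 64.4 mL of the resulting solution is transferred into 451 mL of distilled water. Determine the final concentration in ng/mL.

Overall dilution factor = 5.005 × 14.95 × 4.991 × 5.976 × 3 × 8.003 = 5.36 × 10⁴.
111 mg/L / 5.36 × 10⁴ = 2.07 × 10⁻³ mg/L = 2.07 ng/mL.

2.07 ng/mL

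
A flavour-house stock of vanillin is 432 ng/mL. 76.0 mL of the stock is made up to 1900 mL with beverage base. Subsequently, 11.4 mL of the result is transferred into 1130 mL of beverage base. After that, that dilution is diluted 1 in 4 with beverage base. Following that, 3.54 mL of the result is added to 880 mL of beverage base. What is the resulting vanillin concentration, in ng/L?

0.173 ng/L

Overall dilution factor = 25 × 100.1 × 4 × 249.6 = 2.50 × 10⁶.
432 ng/mL / 2.50 × 10⁶ = 1.73 × 10⁻⁴ ng/mL = 0.173 ng/L.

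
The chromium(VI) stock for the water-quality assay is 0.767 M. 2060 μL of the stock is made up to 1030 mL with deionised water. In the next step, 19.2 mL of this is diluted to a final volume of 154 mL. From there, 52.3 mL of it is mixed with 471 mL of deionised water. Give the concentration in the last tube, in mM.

Overall dilution factor = 500 × 8.021 × 10.01 = 4.01 × 10⁴.
0.767 M / 4.01 × 10⁴ = 1.91 × 10⁻⁵ M = 0.0191 mM.

0.0191 mM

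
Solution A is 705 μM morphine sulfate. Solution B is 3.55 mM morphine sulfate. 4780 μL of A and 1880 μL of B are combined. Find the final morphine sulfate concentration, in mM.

C_B = 3.55 mM = 3550 μM.
C_mix = (C_A·V_A + C_B·V_B)/(V_A + V_B) = (705×4780 + 3550×1880) / 6660 = 1508 μM = 1.51 mM.

1.51 mM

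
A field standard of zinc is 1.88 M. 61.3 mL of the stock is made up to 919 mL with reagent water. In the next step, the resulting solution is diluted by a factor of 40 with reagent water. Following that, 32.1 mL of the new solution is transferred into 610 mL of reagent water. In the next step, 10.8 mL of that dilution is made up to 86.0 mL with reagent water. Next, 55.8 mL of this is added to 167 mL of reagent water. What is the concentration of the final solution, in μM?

Overall dilution factor = 14.99 × 40 × 20.00 × 7.963 × 3.993 = 3.81 × 10⁵.
1.88 M / 3.81 × 10⁵ = 4.93 × 10⁻⁶ M = 4.93 μM.

4.93 μM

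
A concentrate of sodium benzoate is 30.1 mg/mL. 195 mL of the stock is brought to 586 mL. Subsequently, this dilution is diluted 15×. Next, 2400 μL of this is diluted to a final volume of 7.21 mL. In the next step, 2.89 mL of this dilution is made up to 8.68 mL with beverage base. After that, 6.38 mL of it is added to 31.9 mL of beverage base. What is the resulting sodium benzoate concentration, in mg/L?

12.3 mg/L

Overall dilution factor = 3.005 × 15 × 3.004 × 3.003 × 6 = 2440.
30.1 mg/mL / 2440 = 0.0123 mg/mL = 12.3 mg/L.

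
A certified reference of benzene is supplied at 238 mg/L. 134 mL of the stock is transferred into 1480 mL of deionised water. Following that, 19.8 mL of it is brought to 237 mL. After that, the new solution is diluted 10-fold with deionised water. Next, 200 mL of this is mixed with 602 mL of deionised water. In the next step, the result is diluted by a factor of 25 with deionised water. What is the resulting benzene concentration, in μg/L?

Overall dilution factor = 12.04 × 11.97 × 10 × 4.010 × 25 = 1.45 × 10⁵.
238 mg/L / 1.45 × 10⁵ = 1.65 × 10⁻³ mg/L = 1.65 μg/L.

1.65 μg/L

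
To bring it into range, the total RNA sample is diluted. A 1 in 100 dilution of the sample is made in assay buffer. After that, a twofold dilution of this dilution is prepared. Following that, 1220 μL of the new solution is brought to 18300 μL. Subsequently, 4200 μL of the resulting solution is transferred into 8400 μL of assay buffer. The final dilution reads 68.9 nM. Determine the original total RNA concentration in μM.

620 μM

Overall dilution factor = 100 × 2 × 15 × 3 = 9000.
Original = 68.9 nM × 9000 = 6.20 × 10⁵ nM = 620 μM.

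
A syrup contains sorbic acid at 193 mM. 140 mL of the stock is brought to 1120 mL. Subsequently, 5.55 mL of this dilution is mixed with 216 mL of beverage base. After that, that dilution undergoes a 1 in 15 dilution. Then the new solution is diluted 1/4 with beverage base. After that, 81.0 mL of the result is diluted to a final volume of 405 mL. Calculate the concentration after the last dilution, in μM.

Overall dilution factor = 8 × 39.92 × 15 × 4 × 5 = 9.58 × 10⁴.
193 mM / 9.58 × 10⁴ = 2.01 × 10⁻³ mM = 2.01 μM.

2.01 μM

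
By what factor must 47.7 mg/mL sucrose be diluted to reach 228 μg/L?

Factor = C₀/C_target = 47.7 mg/mL / 228 μg/L = 2.09 × 10⁵.

2.09 × 10⁵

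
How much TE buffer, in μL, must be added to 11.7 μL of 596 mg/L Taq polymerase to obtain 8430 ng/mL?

815 μL

8430 ng/mL = 8.43 mg/L.
V₂ = C₁V₁/C₂ = 596 × 11.7 / 8.43 = 827 μL.
Diluent to add = V₂ − V₁ = 827 − 11.7 = 815 μL.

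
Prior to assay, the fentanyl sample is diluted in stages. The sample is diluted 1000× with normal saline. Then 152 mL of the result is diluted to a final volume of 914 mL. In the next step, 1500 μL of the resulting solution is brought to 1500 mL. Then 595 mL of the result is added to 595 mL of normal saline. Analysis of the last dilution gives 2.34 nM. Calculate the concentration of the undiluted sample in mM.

Overall dilution factor = 1000 × 6.013 × 1000 × 2 = 1.20 × 10⁷.
Original = 2.34 nM × 1.20 × 10⁷ = 2.81 × 10⁷ nM = 28.1 mM.

28.1 mM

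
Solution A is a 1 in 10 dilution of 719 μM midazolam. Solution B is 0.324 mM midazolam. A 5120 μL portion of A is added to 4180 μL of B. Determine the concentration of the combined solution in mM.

C_A = 719 μM / 10 = 71.9 μM.
C_B = 0.324 mM = 324 μM.
C_mix = (C_A·V_A + C_B·V_B)/(V_A + V_B) = (71.9×5120 + 324×4180) / 9300 = 185 μM = 0.185 mM.

0.185 mM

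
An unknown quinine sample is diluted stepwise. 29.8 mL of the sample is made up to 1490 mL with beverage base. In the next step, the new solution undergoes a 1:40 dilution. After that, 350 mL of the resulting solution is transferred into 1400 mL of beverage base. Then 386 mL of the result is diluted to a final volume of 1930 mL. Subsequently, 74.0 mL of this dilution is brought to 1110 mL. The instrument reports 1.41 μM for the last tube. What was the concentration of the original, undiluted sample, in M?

1.06 M

Overall dilution factor = 50 × 40 × 5 × 5 × 15 = 7.50 × 10⁵.
Original = 1.41 μM × 7.50 × 10⁵ = 1.06 × 10⁶ μM = 1.06 M.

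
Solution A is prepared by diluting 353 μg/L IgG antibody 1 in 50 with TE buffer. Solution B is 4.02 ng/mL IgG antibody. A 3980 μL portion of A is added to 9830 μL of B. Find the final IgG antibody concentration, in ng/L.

4900 ng/L

C_A = 353 μg/L / 50 = 7.06 μg/L.
C_B = 4.02 ng/mL = 4.02 μg/L.
C_mix = (C_A·V_A + C_B·V_B)/(V_A + V_B) = (7.06×3980 + 4.02×9830) / 13810 = 4.90 μg/L = 4900 ng/L.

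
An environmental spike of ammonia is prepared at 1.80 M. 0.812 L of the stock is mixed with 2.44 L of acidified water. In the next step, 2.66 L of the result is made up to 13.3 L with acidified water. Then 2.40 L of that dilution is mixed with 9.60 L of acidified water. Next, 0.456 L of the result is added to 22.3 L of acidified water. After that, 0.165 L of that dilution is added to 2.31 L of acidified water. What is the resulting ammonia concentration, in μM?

Overall dilution factor = 4.005 × 5 × 5 × 49.90 × 15 = 7.49 × 10⁴.
1.80 M / 7.49 × 10⁴ = 2.40 × 10⁻⁵ M = 24.0 μM.

24.0 μM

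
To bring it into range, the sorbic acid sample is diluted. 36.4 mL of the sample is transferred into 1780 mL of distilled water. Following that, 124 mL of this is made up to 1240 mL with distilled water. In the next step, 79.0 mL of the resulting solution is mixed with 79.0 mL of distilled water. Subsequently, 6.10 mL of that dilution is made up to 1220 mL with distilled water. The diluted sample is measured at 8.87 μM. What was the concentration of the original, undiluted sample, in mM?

Overall dilution factor = 49.90 × 10 × 2 × 200 = 2.00 × 10⁵.
Original = 8.87 μM × 2.00 × 10⁵ = 1.77 × 10⁶ μM = 1770 mM.

1770 mM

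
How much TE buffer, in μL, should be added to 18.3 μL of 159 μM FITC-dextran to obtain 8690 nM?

317 μL

8690 nM = 8.69 μM.
V₂ = C₁V₁/C₂ = 159 × 18.3 / 8.69 = 335 μL.
Diluent to add = V₂ − V₁ = 335 − 18.3 = 317 μL.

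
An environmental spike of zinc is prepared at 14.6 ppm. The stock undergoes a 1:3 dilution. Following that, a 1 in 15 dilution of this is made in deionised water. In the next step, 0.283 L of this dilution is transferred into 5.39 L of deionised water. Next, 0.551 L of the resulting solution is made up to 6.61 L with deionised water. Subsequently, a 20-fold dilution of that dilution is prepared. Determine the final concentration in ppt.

Overall dilution factor = 3 × 15 × 20.05 × 12.00 × 20 = 2.16 × 10⁵.
14.6 ppm / 2.16 × 10⁵ = 6.75 × 10⁻⁵ ppm = 67.5 ppt.

67.5 ppt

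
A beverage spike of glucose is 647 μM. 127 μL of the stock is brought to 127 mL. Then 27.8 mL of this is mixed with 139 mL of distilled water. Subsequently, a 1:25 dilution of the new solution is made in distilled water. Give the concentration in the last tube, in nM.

Overall dilution factor = 1000 × 6 × 25 = 1.50 × 10⁵.
647 μM / 1.50 × 10⁵ = 4.31 × 10⁻³ μM = 4.31 nM.

4.31 nM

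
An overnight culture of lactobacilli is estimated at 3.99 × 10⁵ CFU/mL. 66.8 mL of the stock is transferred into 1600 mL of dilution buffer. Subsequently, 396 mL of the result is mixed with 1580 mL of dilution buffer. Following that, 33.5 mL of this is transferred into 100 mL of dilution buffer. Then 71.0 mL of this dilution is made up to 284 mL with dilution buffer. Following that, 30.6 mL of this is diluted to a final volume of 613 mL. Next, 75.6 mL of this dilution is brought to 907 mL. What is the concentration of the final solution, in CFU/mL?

Overall dilution factor = 24.95 × 4.990 × 3.985 × 4 × 20.03 × 12.00 = 4.77 × 10⁵.
3.99 × 10⁵ CFU/mL / 4.77 × 10⁵ = 0.836 CFU/mL.

0.836 CFU/mL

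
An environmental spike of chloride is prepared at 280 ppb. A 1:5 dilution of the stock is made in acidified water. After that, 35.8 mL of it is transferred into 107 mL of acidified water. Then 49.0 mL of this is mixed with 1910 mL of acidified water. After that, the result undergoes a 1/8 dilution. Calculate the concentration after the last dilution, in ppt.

Overall dilution factor = 5 × 3.989 × 39.98 × 8 = 6379.
280 ppb / 6379 = 0.0439 ppb = 43.9 ppt.

43.9 ppt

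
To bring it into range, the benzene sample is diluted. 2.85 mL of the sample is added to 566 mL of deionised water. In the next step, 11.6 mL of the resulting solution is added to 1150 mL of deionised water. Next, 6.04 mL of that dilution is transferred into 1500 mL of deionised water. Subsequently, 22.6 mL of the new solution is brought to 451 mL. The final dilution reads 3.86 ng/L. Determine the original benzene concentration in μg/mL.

384 μg/mL

Overall dilution factor = 199.6 × 100.1 × 249.3 × 19.96 = 9.95 × 10⁷.
Original = 3.86 ng/L × 9.95 × 10⁷ = 3.84 × 10⁸ ng/L = 384 μg/mL.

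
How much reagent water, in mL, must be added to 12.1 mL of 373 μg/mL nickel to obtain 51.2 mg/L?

51.2 mg/L = 51.2 μg/mL.
V₂ = C₁V₁/C₂ = 373 × 12.1 / 51.2 = 88.2 mL.
Diluent to add = V₂ − V₁ = 88.2 − 12.1 = 76.1 mL.

76.1 mL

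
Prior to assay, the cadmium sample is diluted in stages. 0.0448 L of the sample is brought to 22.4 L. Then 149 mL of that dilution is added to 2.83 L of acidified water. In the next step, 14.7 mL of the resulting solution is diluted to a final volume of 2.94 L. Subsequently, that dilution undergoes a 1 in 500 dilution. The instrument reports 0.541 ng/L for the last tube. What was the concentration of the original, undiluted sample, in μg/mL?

541 μg/mL

Overall dilution factor = 500 × 19.99 × 200 × 500 = 10.00 × 10⁸.
Original = 0.541 ng/L × 10.00 × 10⁸ = 5.41 × 10⁸ ng/L = 541 μg/mL.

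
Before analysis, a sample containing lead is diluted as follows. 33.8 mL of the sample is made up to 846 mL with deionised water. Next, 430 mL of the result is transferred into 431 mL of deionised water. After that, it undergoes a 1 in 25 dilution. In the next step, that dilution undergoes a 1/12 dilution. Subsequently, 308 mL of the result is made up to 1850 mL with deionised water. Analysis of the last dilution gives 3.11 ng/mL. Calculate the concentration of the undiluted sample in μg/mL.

Overall dilution factor = 25.03 × 2.002 × 25 × 12 × 6.006 = 9.03 × 10⁴.
Original = 3.11 ng/mL × 9.03 × 10⁴ = 2.81 × 10⁵ ng/mL = 281 μg/mL.

281 μg/mL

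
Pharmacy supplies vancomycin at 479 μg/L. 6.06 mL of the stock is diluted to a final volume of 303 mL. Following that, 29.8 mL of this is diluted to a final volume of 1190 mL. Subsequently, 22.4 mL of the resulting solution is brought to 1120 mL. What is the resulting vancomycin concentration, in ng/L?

Overall dilution factor = 50 × 39.93 × 50 = 9.98 × 10⁴.
479 μg/L / 9.98 × 10⁴ = 4.80 × 10⁻³ μg/L = 4.80 ng/L.

4.80 ng/L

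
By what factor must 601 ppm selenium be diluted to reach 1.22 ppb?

4.93 × 10⁵

Factor = C₀/C_target = 601 ppm / 1.22 ppb = 4.93 × 10⁵.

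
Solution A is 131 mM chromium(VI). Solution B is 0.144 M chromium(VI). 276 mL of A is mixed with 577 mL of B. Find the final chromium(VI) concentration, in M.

0.140 M

C_B = 0.144 M = 144 mM.
C_mix = (C_A·V_A + C_B·V_B)/(V_A + V_B) = (131×276 + 144×577) / 853.0 = 140 mM = 0.140 M.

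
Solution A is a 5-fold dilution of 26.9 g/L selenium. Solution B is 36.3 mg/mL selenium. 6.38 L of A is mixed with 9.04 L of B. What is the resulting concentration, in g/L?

23.5 g/L

C_A = 26.9 g/L / 5 = 5.38 g/L.
C_B = 36.3 mg/mL = 36.3 g/L.
C_mix = (C_A·V_A + C_B·V_B)/(V_A + V_B) = (5.38×6.38 + 36.3×9.04) / 15.42 = 23.5 g/L.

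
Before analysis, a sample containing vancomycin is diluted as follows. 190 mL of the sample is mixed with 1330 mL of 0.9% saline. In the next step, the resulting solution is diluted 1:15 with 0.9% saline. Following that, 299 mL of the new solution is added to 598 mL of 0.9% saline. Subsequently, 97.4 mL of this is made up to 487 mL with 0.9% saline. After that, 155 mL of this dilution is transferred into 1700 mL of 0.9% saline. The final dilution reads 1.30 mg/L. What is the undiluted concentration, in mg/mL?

Overall dilution factor = 8 × 15 × 3 × 5 × 11.97 = 2.15 × 10⁴.
Original = 1.30 mg/L × 2.15 × 10⁴ = 2.80 × 10⁴ mg/L = 28.0 mg/mL.

28.0 mg/mL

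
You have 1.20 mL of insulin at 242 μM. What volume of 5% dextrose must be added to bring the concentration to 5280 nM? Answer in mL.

5280 nM = 5.28 μM.
V₂ = C₁V₁/C₂ = 242 × 1.20 / 5.28 = 55.0 mL.
Diluent to add = V₂ − V₁ = 55.0 − 1.20 = 53.8 mL.

53.8 mL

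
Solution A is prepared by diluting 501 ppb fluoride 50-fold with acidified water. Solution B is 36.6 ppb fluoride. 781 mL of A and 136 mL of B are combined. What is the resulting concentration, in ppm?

C_A = 501 ppb / 50 = 10.0 ppb.
C_mix = (C_A·V_A + C_B·V_B)/(V_A + V_B) = (10.0×781 + 36.6×136) / 917.0 = 14.0 ppb = 0.0140 ppm.

0.0140 ppm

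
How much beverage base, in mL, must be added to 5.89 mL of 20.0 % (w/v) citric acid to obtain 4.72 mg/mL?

4.72 mg/mL = 0.472 % (w/v).
V₂ = C₁V₁/C₂ = 20.0 × 5.89 / 0.472 = 250 mL.
Diluent to add = V₂ − V₁ = 250 − 5.89 = 244 mL.

244 mL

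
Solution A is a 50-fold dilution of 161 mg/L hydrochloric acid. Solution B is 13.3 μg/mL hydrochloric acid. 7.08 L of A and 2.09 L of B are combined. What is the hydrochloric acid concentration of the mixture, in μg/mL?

5.52 μg/mL

C_A = 161 mg/L / 50 = 3.22 mg/L.
C_B = 13.3 μg/mL = 13.3 mg/L.
C_mix = (C_A·V_A + C_B·V_B)/(V_A + V_B) = (3.22×7.08 + 13.3×2.09) / 9.170 = 5.52 mg/L = 5.52 μg/mL.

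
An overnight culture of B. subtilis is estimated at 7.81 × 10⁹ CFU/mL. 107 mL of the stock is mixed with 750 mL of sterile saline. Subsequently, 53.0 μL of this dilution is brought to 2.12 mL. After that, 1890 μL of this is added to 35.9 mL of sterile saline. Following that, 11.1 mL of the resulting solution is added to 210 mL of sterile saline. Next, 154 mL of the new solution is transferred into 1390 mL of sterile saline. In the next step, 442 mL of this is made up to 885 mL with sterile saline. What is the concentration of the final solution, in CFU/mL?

Overall dilution factor = 8.009 × 40 × 19.99 × 19.92 × 10.03 × 2.002 = 2.56 × 10⁶.
7.81 × 10⁹ CFU/mL / 2.56 × 10⁶ = 3050 CFU/mL.

3050 CFU/mL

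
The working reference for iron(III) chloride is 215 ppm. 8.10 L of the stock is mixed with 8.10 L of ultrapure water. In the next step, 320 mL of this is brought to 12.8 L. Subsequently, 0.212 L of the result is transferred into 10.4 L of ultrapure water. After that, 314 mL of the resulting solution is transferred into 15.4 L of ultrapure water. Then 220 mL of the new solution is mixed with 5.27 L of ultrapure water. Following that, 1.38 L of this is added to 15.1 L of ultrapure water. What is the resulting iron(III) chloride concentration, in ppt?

3.60 ppt

Overall dilution factor = 2 × 40 × 50.06 × 50.04 × 24.95 × 11.94 = 5.97 × 10⁷.
215 ppm / 5.97 × 10⁷ = 3.60 × 10⁻⁶ ppm = 3.60 ppt.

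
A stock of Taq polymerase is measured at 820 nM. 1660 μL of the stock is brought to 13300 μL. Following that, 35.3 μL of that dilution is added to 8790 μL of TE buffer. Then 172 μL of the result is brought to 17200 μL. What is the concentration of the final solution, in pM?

Overall dilution factor = 8.012 × 250.0 × 100 = 2.00 × 10⁵.
820 nM / 2.00 × 10⁵ = 4.09 × 10⁻³ nM = 4.09 pM.

4.09 pM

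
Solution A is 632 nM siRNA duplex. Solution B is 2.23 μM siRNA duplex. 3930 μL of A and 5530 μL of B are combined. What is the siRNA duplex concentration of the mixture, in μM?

C_B = 2.23 μM = 2230 nM.
C_mix = (C_A·V_A + C_B·V_B)/(V_A + V_B) = (632×3930 + 2230×5530) / 9460 = 1566 nM = 1.57 μM.

1.57 μM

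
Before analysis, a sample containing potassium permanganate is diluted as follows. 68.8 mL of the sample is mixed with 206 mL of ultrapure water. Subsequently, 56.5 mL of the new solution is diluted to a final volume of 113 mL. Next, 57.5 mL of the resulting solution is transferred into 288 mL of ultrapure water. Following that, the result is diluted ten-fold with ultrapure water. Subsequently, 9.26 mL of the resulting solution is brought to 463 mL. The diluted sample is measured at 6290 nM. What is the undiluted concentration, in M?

0.151 M

Overall dilution factor = 3.994 × 2 × 6.009 × 10 × 50 = 2.40 × 10⁴.
Original = 6290 nM × 2.40 × 10⁴ = 1.51 × 10⁸ nM = 0.151 M.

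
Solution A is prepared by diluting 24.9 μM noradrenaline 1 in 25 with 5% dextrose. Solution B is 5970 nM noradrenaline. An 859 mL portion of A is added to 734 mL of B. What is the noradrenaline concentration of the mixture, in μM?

3.29 μM

C_A = 24.9 μM / 25 = 0.996 μM.
C_B = 5970 nM = 5.97 μM.
C_mix = (C_A·V_A + C_B·V_B)/(V_A + V_B) = (0.996×859 + 5.97×734) / 1593 = 3.29 μM.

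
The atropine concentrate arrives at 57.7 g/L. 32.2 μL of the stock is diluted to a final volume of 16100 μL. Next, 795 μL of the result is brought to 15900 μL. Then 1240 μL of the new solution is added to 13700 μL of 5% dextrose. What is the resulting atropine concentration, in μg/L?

Overall dilution factor = 500 × 20 × 12.05 = 1.20 × 10⁵.
57.7 g/L / 1.20 × 10⁵ = 4.79 × 10⁻⁴ g/L = 479 μg/L.

479 μg/L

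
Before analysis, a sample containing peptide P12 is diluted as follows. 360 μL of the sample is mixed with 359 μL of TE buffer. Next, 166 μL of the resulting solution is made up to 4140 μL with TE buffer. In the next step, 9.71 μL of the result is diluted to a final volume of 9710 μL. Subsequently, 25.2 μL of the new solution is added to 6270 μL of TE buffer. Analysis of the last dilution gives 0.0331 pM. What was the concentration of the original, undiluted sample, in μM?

Overall dilution factor = 1.997 × 24.94 × 1000 × 249.8 = 1.24 × 10⁷.
Original = 0.0331 pM × 1.24 × 10⁷ = 4.12 × 10⁵ pM = 0.412 μM.

0.412 μM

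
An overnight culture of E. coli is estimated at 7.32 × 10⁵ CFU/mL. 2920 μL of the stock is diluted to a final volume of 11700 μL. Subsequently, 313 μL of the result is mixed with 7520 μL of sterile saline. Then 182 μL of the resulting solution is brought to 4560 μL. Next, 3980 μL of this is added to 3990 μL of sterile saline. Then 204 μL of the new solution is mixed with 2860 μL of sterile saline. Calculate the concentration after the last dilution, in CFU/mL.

Overall dilution factor = 4.007 × 25.03 × 25.05 × 2.003 × 15.02 = 7.56 × 10⁴.
7.32 × 10⁵ CFU/mL / 7.56 × 10⁴ = 9.69 CFU/mL.

9.69 CFU/mL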